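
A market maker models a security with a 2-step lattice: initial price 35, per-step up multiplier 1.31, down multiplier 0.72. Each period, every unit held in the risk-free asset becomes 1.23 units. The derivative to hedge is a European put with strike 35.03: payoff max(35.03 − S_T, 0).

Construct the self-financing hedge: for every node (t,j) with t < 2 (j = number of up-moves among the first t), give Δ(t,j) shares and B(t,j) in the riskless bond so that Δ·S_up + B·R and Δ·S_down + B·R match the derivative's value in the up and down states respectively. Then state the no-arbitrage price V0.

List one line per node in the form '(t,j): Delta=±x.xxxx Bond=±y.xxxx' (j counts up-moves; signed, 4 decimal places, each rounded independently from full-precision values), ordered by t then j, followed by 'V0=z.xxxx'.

(0,0): Delta=-0.1480 Bond=5.6996
(1,0): Delta=-1.0000 Bond=28.4797
(1,1): Delta=-0.0746 Bond=3.6428
V0=0.5179

The replicating-portfolio and risk-neutral prices coincide; use p* = (1.23−0.72)/(1.31−0.72) = 0.8644 for the latter.
Payoff layer (t=2): V(2,0)=16.8860, V(2,1)=2.0180, V(2,2)=0.0000
  t=1,j=0: stock 25.2000 → up 33.0120 (V=2.0180), down 18.1440 (V=16.8860). Price 3.2797; hedge Δ=-1.0000, bond B=28.4797.
  t=1,j=1: stock 45.8500 → up 60.0635 (V=0.0000), down 33.0120 (V=2.0180). Price 0.2225; hedge Δ=-0.0746, bond B=3.6428.
  t=0,j=0: stock 35.0000 → up 45.8500 (V=0.2225), down 25.2000 (V=3.2797). Price 0.5179; hedge Δ=-0.1480, bond B=5.6996.
The time-0 hedge costs 0.5179, which is the no-arbitrage price.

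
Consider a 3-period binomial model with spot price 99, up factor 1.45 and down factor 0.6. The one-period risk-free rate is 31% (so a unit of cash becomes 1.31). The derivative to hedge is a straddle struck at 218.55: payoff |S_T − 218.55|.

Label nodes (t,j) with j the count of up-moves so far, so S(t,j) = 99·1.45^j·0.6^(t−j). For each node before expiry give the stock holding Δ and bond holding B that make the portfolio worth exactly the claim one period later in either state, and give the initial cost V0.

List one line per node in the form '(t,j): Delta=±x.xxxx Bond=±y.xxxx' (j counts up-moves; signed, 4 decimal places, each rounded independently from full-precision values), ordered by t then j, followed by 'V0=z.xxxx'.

The replicating-portfolio and risk-neutral prices coincide; use p* = (1.31−0.6)/(1.45−0.6) = 0.8353 for the latter.
Payoff layer (t=3): V(3,0)=197.1660, V(3,1)=166.8720, V(3,2)=93.6615, V(3,3)=83.2639
Node (2,0) S=35.6400: V=(p*·166.8720+(1−p*)·197.1660)/1.31=131.1921; Δ=(166.8720−197.1660)/(51.6780−21.3840)=-1.0000; B=V−Δ·S=166.8321
Node (2,1) S=86.1300: V=(p*·93.6615+(1−p*)·166.8720)/1.31=80.7021; Δ=(93.6615−166.8720)/(124.8885−51.6780)=-1.0000; B=V−Δ·S=166.8321
Node (2,2) S=208.1475: V=(p*·83.2639+(1−p*)·93.6615)/1.31=64.8675; Δ=(83.2639−93.6615)/(301.8139−124.8885)=-0.0588; B=V−Δ·S=77.1000
Node (1,0) S=59.4000: V=(p*·80.7021+(1−p*)·131.1921)/1.31=67.9527; Δ=(80.7021−131.1921)/(86.1300−35.6400)=-1.0000; B=V−Δ·S=127.3527
Node (1,1) S=143.5500: V=(p*·64.8675+(1−p*)·80.7021)/1.31=51.5080; Δ=(64.8675−80.7021)/(208.1475−86.1300)=-0.1298; B=V−Δ·S=70.1369
Node (0,0) S=99.0000: V=(p*·51.5080+(1−p*)·67.9527)/1.31=41.3867; Δ=(51.5080−67.9527)/(143.5500−59.4000)=-0.1954; B=V−Δ·S=60.7334
The time-0 hedge costs 41.3867, which is the no-arbitrage price.

(0,0): Delta=-0.1954 Bond=60.7334
(1,0): Delta=-1.0000 Bond=127.3527
(1,1): Delta=-0.1298 Bond=70.1369
(2,0): Delta=-1.0000 Bond=166.8321
(2,1): Delta=-1.0000 Bond=166.8321
(2,2): Delta=-0.0588 Bond=77.1000
V0=41.3867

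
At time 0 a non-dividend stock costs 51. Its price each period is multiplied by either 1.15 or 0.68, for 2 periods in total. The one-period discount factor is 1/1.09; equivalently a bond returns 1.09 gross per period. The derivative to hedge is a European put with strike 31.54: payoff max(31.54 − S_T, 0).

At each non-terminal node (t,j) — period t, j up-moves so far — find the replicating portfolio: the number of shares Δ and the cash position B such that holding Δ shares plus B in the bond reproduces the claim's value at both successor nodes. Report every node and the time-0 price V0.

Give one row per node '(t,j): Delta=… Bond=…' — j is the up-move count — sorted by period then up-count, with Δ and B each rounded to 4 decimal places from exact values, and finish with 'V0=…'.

Risk-neutral probability p* = (R−d)/(u−d) = (1.09−0.68)/(1.15−0.68) = 0.8723.
Terminal payoffs: V(2,0)=7.9576, V(2,1)=0.0000, V(2,2)=0.0000
  t=1,j=0: stock 34.6800 → up 39.8820 (V=0.0000), down 23.5824 (V=7.9576). Price 0.9320; hedge Δ=-0.4882, bond B=17.8630.
  t=1,j=1: stock 58.6500 → up 67.4475 (V=0.0000), down 39.8820 (V=0.0000). Price 0.0000; hedge Δ=0.0000, bond B=0.0000.
  t=0,j=0: stock 51.0000 → up 58.6500 (V=0.0000), down 34.6800 (V=0.9320). Price 0.1092; hedge Δ=-0.0389, bond B=2.0921.
Each (Δ,B) replicates both successor values, so the strategy is self-financing and V0 is arbitrage-free.

(0,0): Delta=-0.0389 Bond=2.0921
(1,0): Delta=-0.4882 Bond=17.8630
(1,1): Delta=0.0000 Bond=0.0000
V0=0.1092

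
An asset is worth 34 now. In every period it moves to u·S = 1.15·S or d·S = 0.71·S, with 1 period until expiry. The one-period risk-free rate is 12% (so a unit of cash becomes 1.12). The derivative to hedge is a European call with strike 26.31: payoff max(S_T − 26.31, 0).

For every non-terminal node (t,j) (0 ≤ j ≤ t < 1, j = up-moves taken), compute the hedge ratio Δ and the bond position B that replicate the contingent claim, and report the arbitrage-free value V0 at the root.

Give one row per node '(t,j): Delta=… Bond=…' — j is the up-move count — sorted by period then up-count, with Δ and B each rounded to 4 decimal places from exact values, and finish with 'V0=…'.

Under the risk-neutral measure, an up-move has probability p* = (R−d)/(u−d) = 0.9318 and values discount at R = 1.12.
Payoff layer (t=1): V(1,0)=0.0000, V(1,1)=12.7900
Node (0,0) S=34.0000: V=(p*·12.7900+(1−p*)·0.0000)/1.12=10.6410; Δ=(12.7900−0.0000)/(39.1000−24.1400)=0.8549; B=V−Δ·S=-18.4272
Root portfolio cost Δ·34+B reproduces V0=10.6410.

(0,0): Delta=0.8549 Bond=-18.4272
V0=10.6410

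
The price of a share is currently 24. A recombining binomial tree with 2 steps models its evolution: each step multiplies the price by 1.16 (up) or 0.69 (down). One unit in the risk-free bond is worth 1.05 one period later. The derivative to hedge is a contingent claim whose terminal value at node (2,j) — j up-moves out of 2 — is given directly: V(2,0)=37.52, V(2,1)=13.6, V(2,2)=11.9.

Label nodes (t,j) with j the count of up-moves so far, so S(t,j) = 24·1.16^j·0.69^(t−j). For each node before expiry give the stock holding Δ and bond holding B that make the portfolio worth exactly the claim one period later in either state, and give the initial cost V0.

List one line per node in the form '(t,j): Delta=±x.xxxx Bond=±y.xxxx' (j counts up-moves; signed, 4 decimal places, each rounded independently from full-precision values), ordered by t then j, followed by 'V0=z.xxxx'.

(0,0): Delta=-0.5826 Bond=26.6020
(1,0): Delta=-3.0733 Bond=69.1777
(1,1): Delta=-0.1299 Bond=15.3293
V0=12.6194

Under the risk-neutral measure, an up-move has probability p* = (R−d)/(u−d) = 0.7660 and values discount at R = 1.05.
At expiry t=2: V(2,0)=37.5200, V(2,1)=13.6000, V(2,2)=11.9000
Node (1,0) S=16.5600: V=(p*·13.6000+(1−p*)·37.5200)/1.05=18.2841; Δ=(13.6000−37.5200)/(19.2096−11.4264)=-3.0733; B=V−Δ·S=69.1777
Node (1,1) S=27.8400: V=(p*·11.9000+(1−p*)·13.6000)/1.05=11.7123; Δ=(11.9000−13.6000)/(32.2944−19.2096)=-0.1299; B=V−Δ·S=15.3293
Node (0,0) S=24.0000: V=(p*·11.7123+(1−p*)·18.2841)/1.05=12.6194; Δ=(11.7123−18.2841)/(27.8400−16.5600)=-0.5826; B=V−Δ·S=26.6020
Check: Δ(0,0)·S0 + B(0,0) = 12.6194 = V0.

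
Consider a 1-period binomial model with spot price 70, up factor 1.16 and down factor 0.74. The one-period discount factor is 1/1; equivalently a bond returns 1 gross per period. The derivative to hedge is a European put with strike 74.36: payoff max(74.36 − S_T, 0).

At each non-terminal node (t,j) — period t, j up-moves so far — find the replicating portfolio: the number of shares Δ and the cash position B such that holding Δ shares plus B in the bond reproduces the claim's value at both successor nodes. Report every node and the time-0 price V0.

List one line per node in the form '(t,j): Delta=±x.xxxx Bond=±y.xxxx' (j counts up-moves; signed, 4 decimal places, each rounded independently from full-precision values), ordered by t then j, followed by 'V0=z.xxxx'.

(0,0): Delta=-0.7673 Bond=62.3086
V0=8.5943

Risk-neutral probability p* = (R−d)/(u−d) = (1−0.74)/(1.16−0.74) = 0.6190.
Payoff layer (t=1): V(1,0)=22.5600, V(1,1)=0.0000
Node (0,0) S=70.0000: V=(p*·0.0000+(1−p*)·22.5600)/1=8.5943; Δ=(0.0000−22.5600)/(81.2000−51.8000)=-0.7673; B=V−Δ·S=62.3086
The time-0 hedge costs 8.5943, which is the no-arbitrage price.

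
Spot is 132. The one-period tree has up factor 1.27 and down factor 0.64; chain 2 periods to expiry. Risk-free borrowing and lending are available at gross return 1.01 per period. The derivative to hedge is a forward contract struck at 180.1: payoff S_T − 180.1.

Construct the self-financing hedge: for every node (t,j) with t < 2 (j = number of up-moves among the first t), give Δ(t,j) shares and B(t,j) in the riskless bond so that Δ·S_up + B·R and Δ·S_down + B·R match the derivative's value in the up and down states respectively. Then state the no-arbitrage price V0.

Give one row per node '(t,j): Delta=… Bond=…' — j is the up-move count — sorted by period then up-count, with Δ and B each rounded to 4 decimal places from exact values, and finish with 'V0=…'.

No-arbitrage ⇒ martingale measure with p* = (R−d)/(u−d) = 0.5873.
Payoff layer (t=2): V(2,0)=-126.0328, V(2,1)=-72.8104, V(2,2)=32.8028
(1,0): S=84.4800. Δ = (V_up−V_dn)/(S_up−S_dn) = (-72.8104−-126.0328)/(107.2896−54.0672) = 1.0000. V = [p*·-72.8104 + (1−p*)·-126.0328]/1.01 = -93.8368. B = V − Δ·S = -178.3168.
(1,1): S=167.6400. Δ = (V_up−V_dn)/(S_up−S_dn) = (32.8028−-72.8104)/(212.9028−107.2896) = 1.0000. V = [p*·32.8028 + (1−p*)·-72.8104]/1.01 = -10.6768. B = V − Δ·S = -178.3168.
(0,0): S=132.0000. Δ = (V_up−V_dn)/(S_up−S_dn) = (-10.6768−-93.8368)/(167.6400−84.4800) = 1.0000. V = [p*·-10.6768 + (1−p*)·-93.8368]/1.01 = -44.5513. B = V − Δ·S = -176.5513.
The time-0 hedge costs -44.5513, which is the no-arbitrage price.

(0,0): Delta=1.0000 Bond=-176.5513
(1,0): Delta=1.0000 Bond=-178.3168
(1,1): Delta=1.0000 Bond=-178.3168
V0=-44.5513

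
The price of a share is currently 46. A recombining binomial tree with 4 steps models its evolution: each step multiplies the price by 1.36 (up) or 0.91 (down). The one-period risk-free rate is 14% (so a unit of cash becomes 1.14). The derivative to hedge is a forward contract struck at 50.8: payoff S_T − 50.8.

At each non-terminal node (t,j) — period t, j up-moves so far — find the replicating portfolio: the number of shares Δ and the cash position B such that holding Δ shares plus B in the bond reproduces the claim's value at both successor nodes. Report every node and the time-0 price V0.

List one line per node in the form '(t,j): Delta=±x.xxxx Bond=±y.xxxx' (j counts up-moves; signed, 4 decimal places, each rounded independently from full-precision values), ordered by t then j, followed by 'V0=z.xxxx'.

Under the risk-neutral measure, an up-move has probability p* = (R−d)/(u−d) = 0.5111 and values discount at R = 1.14.
At expiry t=4: V(4,0)=-19.2555, V(4,1)=-3.6566, V(4,2)=19.6561, V(4,3)=54.4970, V(4,4)=106.5669
  t=3,j=0: stock 34.6643 → up 47.1434 (V=-3.6566), down 31.5445 (V=-19.2555). Price -9.8971; hedge Δ=1.0000, bond B=-44.5614.
  t=3,j=1: stock 51.8059 → up 70.4561 (V=19.6561), down 47.1434 (V=-3.6566). Price 7.2445; hedge Δ=1.0000, bond B=-44.5614.
  t=3,j=2: stock 77.4243 → up 105.2970 (V=54.4970), down 70.4561 (V=19.6561). Price 32.8629; hedge Δ=1.0000, bond B=-44.5614.
  t=3,j=3: stock 115.7110 → up 157.3669 (V=106.5669), down 105.2970 (V=54.4970). Price 71.1496; hedge Δ=1.0000, bond B=-44.5614.
  t=2,j=0: stock 38.0926 → up 51.8059 (V=7.2445), down 34.6643 (V=-9.8971). Price -0.9964; hedge Δ=1.0000, bond B=-39.0890.
  t=2,j=1: stock 56.9296 → up 77.4243 (V=32.8629), down 51.8059 (V=7.2445). Price 17.8406; hedge Δ=1.0000, bond B=-39.0890.
  t=2,j=2: stock 85.0816 → up 115.7110 (V=71.1496), down 77.4243 (V=32.8629). Price 45.9926; hedge Δ=1.0000, bond B=-39.0890.
  t=1,j=0: stock 41.8600 → up 56.9296 (V=17.8406), down 38.0926 (V=-0.9964). Price 7.5714; hedge Δ=1.0000, bond B=-34.2886.
  t=1,j=1: stock 62.5600 → up 85.0816 (V=45.9926), down 56.9296 (V=17.8406). Price 28.2714; hedge Δ=1.0000, bond B=-34.2886.
  t=0,j=0: stock 46.0000 → up 62.5600 (V=28.2714), down 41.8600 (V=7.5714). Price 15.9223; hedge Δ=1.0000, bond B=-30.0777.
Root portfolio cost Δ·46+B reproduces V0=15.9223.

(0,0): Delta=1.0000 Bond=-30.0777
(1,0): Delta=1.0000 Bond=-34.2886
(1,1): Delta=1.0000 Bond=-34.2886
(2,0): Delta=1.0000 Bond=-39.0890
(2,1): Delta=1.0000 Bond=-39.0890
(2,2): Delta=1.0000 Bond=-39.0890
(3,0): Delta=1.0000 Bond=-44.5614
(3,1): Delta=1.0000 Bond=-44.5614
(3,2): Delta=1.0000 Bond=-44.5614
(3,3): Delta=1.0000 Bond=-44.5614
V0=15.9223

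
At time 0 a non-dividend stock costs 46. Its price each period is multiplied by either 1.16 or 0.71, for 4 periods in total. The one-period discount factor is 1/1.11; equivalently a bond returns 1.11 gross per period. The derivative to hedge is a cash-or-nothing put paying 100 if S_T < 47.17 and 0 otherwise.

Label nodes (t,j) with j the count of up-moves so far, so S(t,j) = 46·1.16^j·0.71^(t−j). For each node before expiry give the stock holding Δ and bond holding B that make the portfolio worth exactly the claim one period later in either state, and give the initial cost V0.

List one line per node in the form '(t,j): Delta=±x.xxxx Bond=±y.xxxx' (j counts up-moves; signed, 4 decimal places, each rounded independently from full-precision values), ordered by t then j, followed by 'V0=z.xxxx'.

(0,0): Delta=-0.9303 Bond=46.9816
(1,0): Delta=-4.3634 Bond=164.2723
(1,1): Delta=-0.6677 Bond=38.1343
(2,0): Delta=0.0000 Bond=81.1622
(2,1): Delta=-4.6972 Bond=194.9898
(2,2): Delta=-0.3594 Bond=23.2465
(3,0): Delta=0.0000 Bond=90.0901
(3,1): Delta=0.0000 Bond=90.0901
(3,2): Delta=-5.0566 Bond=232.2322
(3,3): Delta=0.0000 Bond=0.0000
V0=4.1867

No-arbitrage ⇒ martingale measure with p* = (R−d)/(u−d) = 0.8889.
Payoff layer (t=4): V(4,0)=100.0000, V(4,1)=100.0000, V(4,2)=100.0000, V(4,3)=0.0000, V(4,4)=0.0000
Node (3,0) S=16.4639: V=(p*·100.0000+(1−p*)·100.0000)/1.11=90.0901; Δ=(100.0000−100.0000)/(19.0981−11.6894)=0.0000; B=V−Δ·S=90.0901
Node (3,1) S=26.8988: V=(p*·100.0000+(1−p*)·100.0000)/1.11=90.0901; Δ=(100.0000−100.0000)/(31.2026−19.0981)=0.0000; B=V−Δ·S=90.0901
Node (3,2) S=43.9473: V=(p*·0.0000+(1−p*)·100.0000)/1.11=10.0100; Δ=(0.0000−100.0000)/(50.9789−31.2026)=-5.0566; B=V−Δ·S=232.2322
Node (3,3) S=71.8012: V=(p*·0.0000+(1−p*)·0.0000)/1.11=0.0000; Δ=(0.0000−0.0000)/(83.2894−50.9789)=0.0000; B=V−Δ·S=0.0000
Node (2,0) S=23.1886: V=(p*·90.0901+(1−p*)·90.0901)/1.11=81.1622; Δ=(90.0901−90.0901)/(26.8988−16.4639)=0.0000; B=V−Δ·S=81.1622
Node (2,1) S=37.8856: V=(p*·10.0100+(1−p*)·90.0901)/1.11=17.0341; Δ=(10.0100−90.0901)/(43.9473−26.8988)=-4.6972; B=V−Δ·S=194.9898
Node (2,2) S=61.8976: V=(p*·0.0000+(1−p*)·10.0100)/1.11=1.0020; Δ=(0.0000−10.0100)/(71.8012−43.9473)=-0.3594; B=V−Δ·S=23.2465
Node (1,0) S=32.6600: V=(p*·17.0341+(1−p*)·81.1622)/1.11=21.7652; Δ=(17.0341−81.1622)/(37.8856−23.1886)=-4.3634; B=V−Δ·S=164.2723
Node (1,1) S=53.3600: V=(p*·1.0020+(1−p*)·17.0341)/1.11=2.5075; Δ=(1.0020−17.0341)/(61.8976−37.8856)=-0.6677; B=V−Δ·S=38.1343
Node (0,0) S=46.0000: V=(p*·2.5075+(1−p*)·21.7652)/1.11=4.1867; Δ=(2.5075−21.7652)/(53.3600−32.6600)=-0.9303; B=V−Δ·S=46.9816
Each (Δ,B) replicates both successor values, so the strategy is self-financing and V0 is arbitrage-free.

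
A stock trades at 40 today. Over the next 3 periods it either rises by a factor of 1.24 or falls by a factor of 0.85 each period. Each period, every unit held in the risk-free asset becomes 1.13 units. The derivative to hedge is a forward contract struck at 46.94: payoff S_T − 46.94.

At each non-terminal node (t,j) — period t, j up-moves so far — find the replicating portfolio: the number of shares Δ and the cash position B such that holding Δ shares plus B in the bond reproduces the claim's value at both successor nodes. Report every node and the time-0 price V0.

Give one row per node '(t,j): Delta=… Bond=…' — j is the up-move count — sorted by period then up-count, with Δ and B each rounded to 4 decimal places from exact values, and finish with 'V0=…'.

Risk-neutral probability p* = (R−d)/(u−d) = (1.13−0.85)/(1.24−0.85) = 0.7179.
At expiry t=3: V(3,0)=-22.3750, V(3,1)=-11.1040, V(3,2)=5.3384, V(3,3)=29.3250
  t=2,j=0: stock 28.9000 → up 35.8360 (V=-11.1040), down 24.5650 (V=-22.3750). Price -12.6398; hedge Δ=1.0000, bond B=-41.5398.
  t=2,j=1: stock 42.1600 → up 52.2784 (V=5.3384), down 35.8360 (V=-11.1040). Price 0.6202; hedge Δ=1.0000, bond B=-41.5398.
  t=2,j=2: stock 61.5040 → up 76.2650 (V=29.3250), down 52.2784 (V=5.3384). Price 19.9642; hedge Δ=1.0000, bond B=-41.5398.
  t=1,j=0: stock 34.0000 → up 42.1600 (V=0.6202), down 28.9000 (V=-12.6398). Price -2.7609; hedge Δ=1.0000, bond B=-36.7609.
  t=1,j=1: stock 49.6000 → up 61.5040 (V=19.9642), down 42.1600 (V=0.6202). Price 12.8391; hedge Δ=1.0000, bond B=-36.7609.
  t=0,j=0: stock 40.0000 → up 49.6000 (V=12.8391), down 34.0000 (V=-2.7609). Price 7.4682; hedge Δ=1.0000, bond B=-32.5318.
The time-0 hedge costs 7.4682, which is the no-arbitrage price.

(0,0): Delta=1.0000 Bond=-32.5318
(1,0): Delta=1.0000 Bond=-36.7609
(1,1): Delta=1.0000 Bond=-36.7609
(2,0): Delta=1.0000 Bond=-41.5398
(2,1): Delta=1.0000 Bond=-41.5398
(2,2): Delta=1.0000 Bond=-41.5398
V0=7.4682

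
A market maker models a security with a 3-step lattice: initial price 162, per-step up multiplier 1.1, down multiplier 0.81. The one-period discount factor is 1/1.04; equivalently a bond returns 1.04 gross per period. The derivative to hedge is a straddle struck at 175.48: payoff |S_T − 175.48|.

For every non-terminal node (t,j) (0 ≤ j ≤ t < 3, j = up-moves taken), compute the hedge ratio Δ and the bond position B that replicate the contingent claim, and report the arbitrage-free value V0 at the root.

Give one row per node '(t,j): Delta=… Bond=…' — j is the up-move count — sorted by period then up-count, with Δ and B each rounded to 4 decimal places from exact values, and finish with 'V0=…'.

(0,0): Delta=-0.0062 Bond=30.6074
(1,0): Delta=-1.0000 Bond=162.2411
(1,1): Delta=0.1847 Bond=-2.1882
(2,0): Delta=-1.0000 Bond=168.7308
(2,1): Delta=-1.0000 Bond=168.7308
(2,2): Delta=0.4123 Bond=-46.8861
V0=29.6067

Since d<R<u, set p* = (R−d)/(u−d) = 0.7931; price each node as the discounted p*-expectation of its children.
At expiry t=3: V(3,0)=89.3866, V(3,1)=58.5630, V(3,2)=16.7038, V(3,3)=40.1420
Node (2,0) S=106.2882: V=(p*·58.5630+(1−p*)·89.3866)/1.04=62.4426; Δ=(58.5630−89.3866)/(116.9170−86.0934)=-1.0000; B=V−Δ·S=168.7308
Node (2,1) S=144.3420: V=(p*·16.7038+(1−p*)·58.5630)/1.04=24.3888; Δ=(16.7038−58.5630)/(158.7762−116.9170)=-1.0000; B=V−Δ·S=168.7308
Node (2,2) S=196.0200: V=(p*·40.1420+(1−p*)·16.7038)/1.04=33.9353; Δ=(40.1420−16.7038)/(215.6220−158.7762)=0.4123; B=V−Δ·S=-46.8861
Node (1,0) S=131.2200: V=(p*·24.3888+(1−p*)·62.4426)/1.04=31.0211; Δ=(24.3888−62.4426)/(144.3420−106.2882)=-1.0000; B=V−Δ·S=162.2411
Node (1,1) S=178.2000: V=(p*·33.9353+(1−p*)·24.3888)/1.04=30.7309; Δ=(33.9353−24.3888)/(196.0200−144.3420)=0.1847; B=V−Δ·S=-2.1882
Node (0,0) S=162.0000: V=(p*·30.7309+(1−p*)·31.0211)/1.04=29.6067; Δ=(30.7309−31.0211)/(178.2000−131.2200)=-0.0062; B=V−Δ·S=30.6074
Self-financing check: at every node Δ·S+B equals the discounted successor values.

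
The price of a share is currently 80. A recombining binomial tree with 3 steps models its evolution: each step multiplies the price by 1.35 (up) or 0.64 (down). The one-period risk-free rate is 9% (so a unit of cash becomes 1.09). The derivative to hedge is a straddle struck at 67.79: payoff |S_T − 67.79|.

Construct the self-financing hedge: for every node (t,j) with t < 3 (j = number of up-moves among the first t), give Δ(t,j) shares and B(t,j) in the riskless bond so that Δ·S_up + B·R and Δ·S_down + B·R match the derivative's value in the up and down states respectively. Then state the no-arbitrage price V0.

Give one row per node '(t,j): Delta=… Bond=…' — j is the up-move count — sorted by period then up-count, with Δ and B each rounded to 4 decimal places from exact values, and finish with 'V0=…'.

(0,0): Delta=0.5835 Bond=-6.2018
(1,0): Delta=-0.1835 Bond=32.5122
(1,1): Delta=0.7936 Bond=-29.4506
(2,0): Delta=-1.0000 Bond=62.1927
(2,1): Delta=0.0401 Bond=19.9803
(2,2): Delta=1.0000 Bond=-62.1927
V0=40.4792

Risk-neutral probability p* = (R−d)/(u−d) = (1.09−0.64)/(1.35−0.64) = 0.6338.
Terminal values V(3,·): V(3,0)=46.8185, V(3,1)=23.5532, V(3,2)=25.5220, V(3,3)=129.0400
Node (2,0) S=32.7680: V=(p*·23.5532+(1−p*)·46.8185)/1.09=29.4247; Δ=(23.5532−46.8185)/(44.2368−20.9715)=-1.0000; B=V−Δ·S=62.1927
Node (2,1) S=69.1200: V=(p*·25.5220+(1−p*)·23.5532)/1.09=22.7532; Δ=(25.5220−23.5532)/(93.3120−44.2368)=0.0401; B=V−Δ·S=19.9803
Node (2,2) S=145.8000: V=(p*·129.0400+(1−p*)·25.5220)/1.09=83.6073; Δ=(129.0400−25.5220)/(196.8300−93.3120)=1.0000; B=V−Δ·S=-62.1927
Node (1,0) S=51.2000: V=(p*·22.7532+(1−p*)·29.4247)/1.09=23.1159; Δ=(22.7532−29.4247)/(69.1200−32.7680)=-0.1835; B=V−Δ·S=32.5122
Node (1,1) S=108.0000: V=(p*·83.6073+(1−p*)·22.7532)/1.09=56.2594; Δ=(83.6073−22.7532)/(145.8000−69.1200)=0.7936; B=V−Δ·S=-29.4506
Node (0,0) S=80.0000: V=(p*·56.2594+(1−p*)·23.1159)/1.09=40.4792; Δ=(56.2594−23.1159)/(108.0000−51.2000)=0.5835; B=V−Δ·S=-6.2018
The time-0 hedge costs 40.4792, which is the no-arbitrage price.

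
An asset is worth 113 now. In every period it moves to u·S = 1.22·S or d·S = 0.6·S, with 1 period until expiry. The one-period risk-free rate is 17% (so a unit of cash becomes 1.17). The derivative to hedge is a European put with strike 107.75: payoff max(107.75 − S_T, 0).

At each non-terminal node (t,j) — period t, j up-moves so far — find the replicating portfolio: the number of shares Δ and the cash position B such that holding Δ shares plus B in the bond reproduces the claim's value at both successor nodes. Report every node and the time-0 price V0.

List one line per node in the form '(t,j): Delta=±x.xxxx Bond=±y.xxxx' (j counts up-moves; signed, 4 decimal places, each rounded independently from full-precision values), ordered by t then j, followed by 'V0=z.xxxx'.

The replicating-portfolio and risk-neutral prices coincide; use p* = (1.17−0.6)/(1.22−0.6) = 0.9194 for the latter.
Payoff layer (t=1): V(1,0)=39.9500, V(1,1)=0.0000
Node (0,0) S=113.0000: V=(p*·0.0000+(1−p*)·39.9500)/1.17=2.7537; Δ=(0.0000−39.9500)/(137.8600−67.8000)=-0.5702; B=V−Δ·S=67.1891
Root portfolio cost Δ·113+B reproduces V0=2.7537.

(0,0): Delta=-0.5702 Bond=67.1891
V0=2.7537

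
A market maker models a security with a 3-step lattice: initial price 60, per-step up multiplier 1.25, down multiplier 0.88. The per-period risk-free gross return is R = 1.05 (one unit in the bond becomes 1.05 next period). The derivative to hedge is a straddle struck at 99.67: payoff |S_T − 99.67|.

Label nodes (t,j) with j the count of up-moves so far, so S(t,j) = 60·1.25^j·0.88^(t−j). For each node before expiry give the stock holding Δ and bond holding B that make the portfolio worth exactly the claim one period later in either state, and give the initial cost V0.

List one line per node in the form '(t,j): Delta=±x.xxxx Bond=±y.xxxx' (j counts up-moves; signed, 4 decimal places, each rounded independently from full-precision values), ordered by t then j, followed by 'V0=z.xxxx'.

(0,0): Delta=-0.6978 Bond=70.9034
(1,0): Delta=-1.0000 Bond=90.4036
(1,1): Delta=-0.4475 Bond=55.6779
(2,0): Delta=-1.0000 Bond=94.9238
(2,1): Delta=-1.0000 Bond=94.9238
(2,2): Delta=0.0100 Bond=15.5653
V0=29.0342

Since d<R<u, set p* = (R−d)/(u−d) = 0.4595; price each node as the discounted p*-expectation of its children.
Payoff layer (t=3): V(3,0)=58.7817, V(3,1)=41.5900, V(3,2)=17.1700, V(3,3)=17.5175
Node (2,0) S=46.4640: V=(p*·41.5900+(1−p*)·58.7817)/1.05=48.4598; Δ=(41.5900−58.7817)/(58.0800−40.8883)=-1.0000; B=V−Δ·S=94.9238
Node (2,1) S=66.0000: V=(p*·17.1700+(1−p*)·41.5900)/1.05=28.9238; Δ=(17.1700−41.5900)/(82.5000−58.0800)=-1.0000; B=V−Δ·S=94.9238
Node (2,2) S=93.7500: V=(p*·17.5175+(1−p*)·17.1700)/1.05=16.5044; Δ=(17.5175−17.1700)/(117.1875−82.5000)=0.0100; B=V−Δ·S=15.5653
Node (1,0) S=52.8000: V=(p*·28.9238+(1−p*)·48.4598)/1.05=37.6036; Δ=(28.9238−48.4598)/(66.0000−46.4640)=-1.0000; B=V−Δ·S=90.4036
Node (1,1) S=75.0000: V=(p*·16.5044+(1−p*)·28.9238)/1.05=22.1120; Δ=(16.5044−28.9238)/(93.7500−66.0000)=-0.4475; B=V−Δ·S=55.6779
Node (0,0) S=60.0000: V=(p*·22.1120+(1−p*)·37.6036)/1.05=29.0342; Δ=(22.1120−37.6036)/(75.0000−52.8000)=-0.6978; B=V−Δ·S=70.9034
Self-financing check: at every node Δ·S+B equals the discounted successor values.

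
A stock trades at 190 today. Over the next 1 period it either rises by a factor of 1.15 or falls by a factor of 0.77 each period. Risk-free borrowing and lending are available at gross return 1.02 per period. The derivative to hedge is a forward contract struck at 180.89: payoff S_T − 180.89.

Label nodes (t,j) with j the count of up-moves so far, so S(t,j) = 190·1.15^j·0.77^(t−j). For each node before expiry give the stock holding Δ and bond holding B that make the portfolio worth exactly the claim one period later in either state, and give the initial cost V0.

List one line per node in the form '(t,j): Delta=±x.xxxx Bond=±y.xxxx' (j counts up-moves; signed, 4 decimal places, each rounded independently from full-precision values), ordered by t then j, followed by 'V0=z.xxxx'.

(0,0): Delta=1.0000 Bond=-177.3431
V0=12.6569

The replicating-portfolio and risk-neutral prices coincide; use p* = (1.02−0.77)/(1.15−0.77) = 0.6579 for the latter.
Terminal values V(1,·): V(1,0)=-34.5900, V(1,1)=37.6100
(0,0): S=190.0000. Δ = (V_up−V_dn)/(S_up−S_dn) = (37.6100−-34.5900)/(218.5000−146.3000) = 1.0000. V = [p*·37.6100 + (1−p*)·-34.5900]/1.02 = 12.6569. B = V − Δ·S = -177.3431.
Check: Δ(0,0)·S0 + B(0,0) = 12.6569 = V0.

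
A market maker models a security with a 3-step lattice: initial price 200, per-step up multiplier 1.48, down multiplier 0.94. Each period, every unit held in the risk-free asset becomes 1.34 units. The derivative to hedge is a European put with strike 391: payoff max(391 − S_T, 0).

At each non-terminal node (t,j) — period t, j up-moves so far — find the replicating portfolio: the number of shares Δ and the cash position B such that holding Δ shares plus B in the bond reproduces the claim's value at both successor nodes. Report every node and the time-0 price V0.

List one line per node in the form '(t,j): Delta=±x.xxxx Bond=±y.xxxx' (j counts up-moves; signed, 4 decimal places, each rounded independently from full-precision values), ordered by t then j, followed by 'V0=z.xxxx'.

(0,0): Delta=-0.2895 Bond=67.5598
(1,0): Delta=-0.8868 Bond=202.8213
(1,1): Delta=-0.1567 Bond=51.2282
(2,0): Delta=-1.0000 Bond=291.7910
(2,1): Delta=-0.8616 Bond=264.7768
(2,2): Delta=0.0000 Bond=0.0000
V0=9.6651

No-arbitrage ⇒ martingale measure with p* = (R−d)/(u−d) = 0.7407.
Terminal payoffs: V(3,0)=224.8832, V(3,1)=129.4544, V(3,2)=0.0000, V(3,3)=0.0000
  t=2,j=0: stock 176.7200 → up 261.5456 (V=129.4544), down 166.1168 (V=224.8832). Price 115.0710; hedge Δ=-1.0000, bond B=291.7910.
  t=2,j=1: stock 278.2400 → up 411.7952 (V=0.0000), down 261.5456 (V=129.4544). Price 25.0465; hedge Δ=-0.8616, bond B=264.7768.
  t=2,j=2: stock 438.0800 → up 648.3584 (V=0.0000), down 411.7952 (V=0.0000). Price 0.0000; hedge Δ=0.0000, bond B=0.0000.
  t=1,j=0: stock 188.0000 → up 278.2400 (V=25.0465), down 176.7200 (V=115.0710). Price 36.1091; hedge Δ=-0.8868, bond B=202.8213.
  t=1,j=1: stock 296.0000 → up 438.0800 (V=0.0000), down 278.2400 (V=25.0465). Price 4.8459; hedge Δ=-0.1567, bond B=51.2282.
  t=0,j=0: stock 200.0000 → up 296.0000 (V=4.8459), down 188.0000 (V=36.1091). Price 9.6651; hedge Δ=-0.2895, bond B=67.5598.
Check: Δ(0,0)·S0 + B(0,0) = 9.6651 = V0.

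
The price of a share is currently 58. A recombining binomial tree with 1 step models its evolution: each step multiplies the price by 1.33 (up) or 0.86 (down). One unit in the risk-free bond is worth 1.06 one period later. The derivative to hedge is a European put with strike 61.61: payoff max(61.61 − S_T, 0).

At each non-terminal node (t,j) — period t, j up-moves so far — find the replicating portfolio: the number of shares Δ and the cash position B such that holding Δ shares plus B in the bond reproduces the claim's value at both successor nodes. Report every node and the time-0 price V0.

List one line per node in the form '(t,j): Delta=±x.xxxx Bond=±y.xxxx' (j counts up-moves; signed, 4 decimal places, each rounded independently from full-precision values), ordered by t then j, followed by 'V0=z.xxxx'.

Risk-neutral probability p* = (R−d)/(u−d) = (1.06−0.86)/(1.33−0.86) = 0.4255.
Payoff layer (t=1): V(1,0)=11.7300, V(1,1)=0.0000
Node (0,0) S=58.0000: V=(p*·0.0000+(1−p*)·11.7300)/1.06=6.3571; Δ=(0.0000−11.7300)/(77.1400−49.8800)=-0.4303; B=V−Δ·S=31.3145
Each (Δ,B) replicates both successor values, so the strategy is self-financing and V0 is arbitrage-free.

(0,0): Delta=-0.4303 Bond=31.3145
V0=6.3571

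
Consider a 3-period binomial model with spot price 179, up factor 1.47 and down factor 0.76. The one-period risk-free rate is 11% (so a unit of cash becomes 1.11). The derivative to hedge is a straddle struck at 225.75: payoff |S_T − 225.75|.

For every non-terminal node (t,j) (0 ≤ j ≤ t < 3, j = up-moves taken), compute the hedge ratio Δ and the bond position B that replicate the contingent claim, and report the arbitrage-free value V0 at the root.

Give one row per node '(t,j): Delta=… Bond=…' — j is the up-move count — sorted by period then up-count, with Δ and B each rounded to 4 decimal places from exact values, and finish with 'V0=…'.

(0,0): Delta=0.2880 Bond=31.4586
(1,0): Delta=-0.3727 Bond=124.7914
(1,1): Delta=0.6393 Bond=-57.5212
(2,0): Delta=-1.0000 Bond=203.3784
(2,1): Delta=-0.0391 Bond=71.8054
(2,2): Delta=1.0000 Bond=-203.3784
V0=83.0038

The replicating-portfolio and risk-neutral prices coincide; use p* = (1.11−0.76)/(1.47−0.76) = 0.4930 for the latter.
At expiry t=3: V(3,0)=147.1733, V(3,1)=73.7661, V(3,2)=68.2188, V(3,3)=342.8476
Node (2,0) S=103.3904: V=(p*·73.7661+(1−p*)·147.1733)/1.11=99.9880; Δ=(73.7661−147.1733)/(151.9839−78.5767)=-1.0000; B=V−Δ·S=203.3784
Node (2,1) S=199.9788: V=(p*·68.2188+(1−p*)·73.7661)/1.11=63.9924; Δ=(68.2188−73.7661)/(293.9688−151.9839)=-0.0391; B=V−Δ·S=71.8054
Node (2,2) S=386.8011: V=(p*·342.8476+(1−p*)·68.2188)/1.11=183.4227; Δ=(342.8476−68.2188)/(568.5976−293.9688)=1.0000; B=V−Δ·S=-203.3784
Node (1,0) S=136.0400: V=(p*·63.9924+(1−p*)·99.9880)/1.11=74.0934; Δ=(63.9924−99.9880)/(199.9788−103.3904)=-0.3727; B=V−Δ·S=124.7914
Node (1,1) S=263.1300: V=(p*·183.4227+(1−p*)·63.9924)/1.11=110.6905; Δ=(183.4227−63.9924)/(386.8011−199.9788)=0.6393; B=V−Δ·S=-57.5212
Node (0,0) S=179.0000: V=(p*·110.6905+(1−p*)·74.0934)/1.11=83.0038; Δ=(110.6905−74.0934)/(263.1300−136.0400)=0.2880; B=V−Δ·S=31.4586
Check: Δ(0,0)·S0 + B(0,0) = 83.0038 = V0.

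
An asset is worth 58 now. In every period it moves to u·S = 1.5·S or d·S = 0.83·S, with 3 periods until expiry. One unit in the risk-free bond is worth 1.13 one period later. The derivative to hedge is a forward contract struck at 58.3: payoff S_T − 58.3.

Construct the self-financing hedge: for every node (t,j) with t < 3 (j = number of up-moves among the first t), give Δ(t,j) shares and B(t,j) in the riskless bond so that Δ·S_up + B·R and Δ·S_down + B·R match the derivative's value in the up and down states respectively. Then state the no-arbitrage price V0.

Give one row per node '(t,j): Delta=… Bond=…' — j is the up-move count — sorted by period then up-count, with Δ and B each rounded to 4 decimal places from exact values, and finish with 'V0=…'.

(0,0): Delta=1.0000 Bond=-40.4048
(1,0): Delta=1.0000 Bond=-45.6575
(1,1): Delta=1.0000 Bond=-45.6575
(2,0): Delta=1.0000 Bond=-51.5929
(2,1): Delta=1.0000 Bond=-51.5929
(2,2): Delta=1.0000 Bond=-51.5929
V0=17.5952

No-arbitrage ⇒ martingale measure with p* = (R−d)/(u−d) = 0.4478.
Payoff layer (t=3): V(3,0)=-25.1364, V(3,1)=1.6343, V(3,2)=50.0150, V(3,3)=137.4500
Node (2,0) S=39.9562: V=(p*·1.6343+(1−p*)·-25.1364)/1.13=-11.6367; Δ=(1.6343−-25.1364)/(59.9343−33.1636)=1.0000; B=V−Δ·S=-51.5929
Node (2,1) S=72.2100: V=(p*·50.0150+(1−p*)·1.6343)/1.13=20.6171; Δ=(50.0150−1.6343)/(108.3150−59.9343)=1.0000; B=V−Δ·S=-51.5929
Node (2,2) S=130.5000: V=(p*·137.4500+(1−p*)·50.0150)/1.13=78.9071; Δ=(137.4500−50.0150)/(195.7500−108.3150)=1.0000; B=V−Δ·S=-51.5929
Node (1,0) S=48.1400: V=(p*·20.6171+(1−p*)·-11.6367)/1.13=2.4825; Δ=(20.6171−-11.6367)/(72.2100−39.9562)=1.0000; B=V−Δ·S=-45.6575
Node (1,1) S=87.0000: V=(p*·78.9071+(1−p*)·20.6171)/1.13=41.3425; Δ=(78.9071−20.6171)/(130.5000−72.2100)=1.0000; B=V−Δ·S=-45.6575
Node (0,0) S=58.0000: V=(p*·41.3425+(1−p*)·2.4825)/1.13=17.5952; Δ=(41.3425−2.4825)/(87.0000−48.1400)=1.0000; B=V−Δ·S=-40.4048
Check: Δ(0,0)·S0 + B(0,0) = 17.5952 = V0.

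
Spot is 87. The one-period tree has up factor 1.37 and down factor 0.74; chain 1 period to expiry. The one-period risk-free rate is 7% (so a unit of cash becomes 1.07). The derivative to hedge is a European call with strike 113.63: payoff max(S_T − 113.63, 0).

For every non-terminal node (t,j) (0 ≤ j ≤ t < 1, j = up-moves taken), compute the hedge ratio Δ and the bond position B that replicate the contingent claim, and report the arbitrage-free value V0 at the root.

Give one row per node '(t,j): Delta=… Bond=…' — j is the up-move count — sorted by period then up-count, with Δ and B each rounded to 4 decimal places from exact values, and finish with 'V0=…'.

Since d<R<u, set p* = (R−d)/(u−d) = 0.5238; price each node as the discounted p*-expectation of its children.
Terminal payoffs: V(1,0)=0.0000, V(1,1)=5.5600
(0,0): S=87.0000. Δ = (V_up−V_dn)/(S_up−S_dn) = (5.5600−0.0000)/(119.1900−64.3800) = 0.1014. V = [p*·5.5600 + (1−p*)·0.0000]/1.07 = 2.7219. B = V − Δ·S = -6.1035.
Self-financing check: at every node Δ·S+B equals the discounted successor values.

(0,0): Delta=0.1014 Bond=-6.1035
V0=2.7219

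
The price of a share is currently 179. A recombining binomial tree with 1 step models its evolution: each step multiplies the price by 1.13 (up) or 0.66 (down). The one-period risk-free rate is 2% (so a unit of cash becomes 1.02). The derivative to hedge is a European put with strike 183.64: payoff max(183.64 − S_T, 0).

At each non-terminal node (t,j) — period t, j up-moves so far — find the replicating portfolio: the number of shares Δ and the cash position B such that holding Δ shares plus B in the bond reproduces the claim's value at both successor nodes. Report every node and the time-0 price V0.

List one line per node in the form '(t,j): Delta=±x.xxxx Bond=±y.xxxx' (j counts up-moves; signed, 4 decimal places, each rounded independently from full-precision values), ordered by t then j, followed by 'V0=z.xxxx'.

Risk-neutral probability p* = (R−d)/(u−d) = (1.02−0.66)/(1.13−0.66) = 0.7660.
Payoff layer (t=1): V(1,0)=65.5000, V(1,1)=0.0000
Node (0,0) S=179.0000: V=(p*·0.0000+(1−p*)·65.5000)/1.02=15.0292; Δ=(0.0000−65.5000)/(202.2700−118.1400)=-0.7786; B=V−Δ·S=154.3909
The time-0 hedge costs 15.0292, which is the no-arbitrage price.

(0,0): Delta=-0.7786 Bond=154.3909
V0=15.0292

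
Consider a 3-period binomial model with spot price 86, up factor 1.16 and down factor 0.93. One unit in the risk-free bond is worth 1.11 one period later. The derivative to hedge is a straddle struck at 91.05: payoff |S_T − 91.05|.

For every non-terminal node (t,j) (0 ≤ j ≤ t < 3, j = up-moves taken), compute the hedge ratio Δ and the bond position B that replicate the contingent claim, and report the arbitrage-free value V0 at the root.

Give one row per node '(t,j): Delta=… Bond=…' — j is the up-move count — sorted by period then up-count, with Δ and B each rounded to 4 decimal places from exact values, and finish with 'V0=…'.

Since d<R<u, set p* = (R−d)/(u−d) = 0.7826; price each node as the discounted p*-expectation of its children.
Terminal payoffs: V(3,0)=21.8753, V(3,1)=4.7676, V(3,2)=16.5711, V(3,3)=43.1871
  t=2,j=0: stock 74.3814 → up 86.2824 (V=4.7676), down 69.1747 (V=21.8753). Price 7.6456; hedge Δ=-1.0000, bond B=82.0270.
  t=2,j=1: stock 92.7768 → up 107.6211 (V=16.5711), down 86.2824 (V=4.7676). Price 12.6172; hedge Δ=0.5532, bond B=-38.7024.
  t=2,j=2: stock 115.7216 → up 134.2371 (V=43.1871), down 107.6211 (V=16.5711). Price 33.6946; hedge Δ=1.0000, bond B=-82.0270.
  t=1,j=0: stock 79.9800 → up 92.7768 (V=12.6172), down 74.3814 (V=7.6456). Price 10.3932; hedge Δ=0.2703, bond B=-11.2224.
  t=1,j=1: stock 99.7600 → up 115.7216 (V=33.6946), down 92.7768 (V=12.6172). Price 26.2275; hedge Δ=0.9186, bond B=-65.4132.
  t=0,j=0: stock 86.0000 → up 99.7600 (V=26.2275), down 79.9800 (V=10.3932). Price 20.5273; hedge Δ=0.8005, bond B=-48.3176.
Root portfolio cost Δ·86+B reproduces V0=20.5273.

(0,0): Delta=0.8005 Bond=-48.3176
(1,0): Delta=0.2703 Bond=-11.2224
(1,1): Delta=0.9186 Bond=-65.4132
(2,0): Delta=-1.0000 Bond=82.0270
(2,1): Delta=0.5532 Bond=-38.7024
(2,2): Delta=1.0000 Bond=-82.0270
V0=20.5273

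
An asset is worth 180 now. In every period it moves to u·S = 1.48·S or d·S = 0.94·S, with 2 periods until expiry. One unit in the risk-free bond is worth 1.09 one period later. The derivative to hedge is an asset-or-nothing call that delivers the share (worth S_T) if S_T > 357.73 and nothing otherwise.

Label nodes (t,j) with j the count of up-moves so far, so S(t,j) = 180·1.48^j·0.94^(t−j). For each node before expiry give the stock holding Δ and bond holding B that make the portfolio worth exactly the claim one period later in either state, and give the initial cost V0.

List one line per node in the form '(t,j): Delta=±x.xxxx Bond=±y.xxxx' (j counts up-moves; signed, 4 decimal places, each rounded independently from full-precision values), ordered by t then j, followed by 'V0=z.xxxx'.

Risk-neutral probability p* = (R−d)/(u−d) = (1.09−0.94)/(1.48−0.94) = 0.2778.
At expiry t=2: V(2,0)=0.0000, V(2,1)=0.0000, V(2,2)=394.2720
  t=1,j=0: stock 169.2000 → up 250.4160 (V=0.0000), down 159.0480 (V=0.0000). Price 0.0000; hedge Δ=0.0000, bond B=0.0000.
  t=1,j=1: stock 266.4000 → up 394.2720 (V=394.2720), down 250.4160 (V=0.0000). Price 100.4771; hedge Δ=2.7407, bond B=-629.6563.
  t=0,j=0: stock 180.0000 → up 266.4000 (V=100.4771), down 169.2000 (V=0.0000). Price 25.6058; hedge Δ=1.0337, bond B=-160.4629.
Self-financing check: at every node Δ·S+B equals the discounted successor values.

(0,0): Delta=1.0337 Bond=-160.4629
(1,0): Delta=0.0000 Bond=0.0000
(1,1): Delta=2.7407 Bond=-629.6563
V0=25.6058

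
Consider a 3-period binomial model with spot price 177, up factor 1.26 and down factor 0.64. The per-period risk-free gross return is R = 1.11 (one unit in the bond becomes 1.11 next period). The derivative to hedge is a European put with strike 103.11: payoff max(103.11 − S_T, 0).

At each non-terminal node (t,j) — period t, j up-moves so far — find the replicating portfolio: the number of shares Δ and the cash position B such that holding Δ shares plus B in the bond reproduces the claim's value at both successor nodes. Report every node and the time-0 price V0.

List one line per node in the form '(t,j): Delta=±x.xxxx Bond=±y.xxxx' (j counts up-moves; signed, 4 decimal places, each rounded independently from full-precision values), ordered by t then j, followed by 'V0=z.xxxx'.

Risk-neutral probability p* = (R−d)/(u−d) = (1.11−0.64)/(1.26−0.64) = 0.7581.
Terminal values V(3,·): V(3,0)=56.7105, V(3,1)=11.7610, V(3,2)=0.0000, V(3,3)=0.0000
Node (2,0) S=72.4992: V=(p*·11.7610+(1−p*)·56.7105)/1.11=20.3927; Δ=(11.7610−56.7105)/(91.3490−46.3995)=-1.0000; B=V−Δ·S=92.8919
Node (2,1) S=142.7328: V=(p*·0.0000+(1−p*)·11.7610)/1.11=2.5634; Δ=(0.0000−11.7610)/(179.8433−91.3490)=-0.1329; B=V−Δ·S=21.5328
Node (2,2) S=281.0052: V=(p*·0.0000+(1−p*)·0.0000)/1.11=0.0000; Δ=(0.0000−0.0000)/(354.0666−179.8433)=0.0000; B=V−Δ·S=0.0000
Node (1,0) S=113.2800: V=(p*·2.5634+(1−p*)·20.3927)/1.11=6.1955; Δ=(2.5634−20.3927)/(142.7328−72.4992)=-0.2539; B=V−Δ·S=34.9523
Node (1,1) S=223.0200: V=(p*·0.0000+(1−p*)·2.5634)/1.11=0.5587; Δ=(0.0000−2.5634)/(281.0052−142.7328)=-0.0185; B=V−Δ·S=4.6933
Node (0,0) S=177.0000: V=(p*·0.5587+(1−p*)·6.1955)/1.11=1.7319; Δ=(0.5587−6.1955)/(223.0200−113.2800)=-0.0514; B=V−Δ·S=10.8234
Each (Δ,B) replicates both successor values, so the strategy is self-financing and V0 is arbitrage-free.

(0,0): Delta=-0.0514 Bond=10.8234
(1,0): Delta=-0.2539 Bond=34.9523
(1,1): Delta=-0.0185 Bond=4.6933
(2,0): Delta=-1.0000 Bond=92.8919
(2,1): Delta=-0.1329 Bond=21.5328
(2,2): Delta=0.0000 Bond=0.0000
V0=1.7319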